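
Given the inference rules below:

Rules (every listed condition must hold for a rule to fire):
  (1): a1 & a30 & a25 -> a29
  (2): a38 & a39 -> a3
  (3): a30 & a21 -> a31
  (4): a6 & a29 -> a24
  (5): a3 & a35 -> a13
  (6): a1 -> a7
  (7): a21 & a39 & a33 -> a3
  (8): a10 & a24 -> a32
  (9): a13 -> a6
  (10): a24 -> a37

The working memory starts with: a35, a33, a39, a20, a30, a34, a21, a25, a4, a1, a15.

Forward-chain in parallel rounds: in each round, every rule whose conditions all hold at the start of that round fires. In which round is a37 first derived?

5

Round 1: (1) [a1 & a30 & a25 -> a29]; (3) [a30 & a21 -> a31]; (6) [a1 -> a7]; (7) [a21 & a39 & a33 -> a3]. New: a29, a31, a7, a3.
Round 2: (5) [a3 & a35 -> a13]. New: a13.
Round 3: (9) [a13 -> a6]. New: a6.
Round 4: (4) [a6 & a29 -> a24]. New: a24.
Round 5: (10) [a24 -> a37]. New: a37.
a37 first appears in round 5.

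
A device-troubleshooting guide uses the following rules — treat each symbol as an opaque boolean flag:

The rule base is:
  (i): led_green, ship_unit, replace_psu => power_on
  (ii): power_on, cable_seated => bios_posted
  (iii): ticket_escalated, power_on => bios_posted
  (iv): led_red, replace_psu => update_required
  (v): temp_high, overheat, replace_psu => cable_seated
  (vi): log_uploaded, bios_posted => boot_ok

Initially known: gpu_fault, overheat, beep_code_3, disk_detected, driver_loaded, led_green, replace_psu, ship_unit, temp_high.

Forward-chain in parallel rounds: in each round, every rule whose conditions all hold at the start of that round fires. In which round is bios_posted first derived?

2

Round 1: (i) [led_green, ship_unit, replace_psu => power_on]; (v) [temp_high, overheat, replace_psu => cable_seated]. New: power_on, cable_seated.
Round 2: (ii) [power_on, cable_seated => bios_posted]. New: bios_posted.
bios_posted first appears in round 2.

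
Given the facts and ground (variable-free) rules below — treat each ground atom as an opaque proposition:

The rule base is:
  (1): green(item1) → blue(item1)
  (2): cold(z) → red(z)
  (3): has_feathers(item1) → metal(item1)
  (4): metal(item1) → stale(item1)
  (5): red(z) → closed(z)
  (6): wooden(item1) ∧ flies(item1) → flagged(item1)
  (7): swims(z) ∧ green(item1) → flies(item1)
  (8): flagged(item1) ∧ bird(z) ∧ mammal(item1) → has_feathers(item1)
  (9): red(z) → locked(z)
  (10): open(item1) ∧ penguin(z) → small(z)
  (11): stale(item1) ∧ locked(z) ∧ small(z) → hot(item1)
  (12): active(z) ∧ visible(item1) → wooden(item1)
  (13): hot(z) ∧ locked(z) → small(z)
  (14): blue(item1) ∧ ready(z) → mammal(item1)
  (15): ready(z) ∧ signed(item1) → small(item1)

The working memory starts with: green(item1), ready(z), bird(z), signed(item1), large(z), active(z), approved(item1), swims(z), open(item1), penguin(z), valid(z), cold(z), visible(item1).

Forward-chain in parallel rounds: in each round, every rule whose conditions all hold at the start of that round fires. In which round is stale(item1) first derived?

5

Round 1 — (1), (2), (7), (10), (12), (15), derive blue(item1), red(z), flies(item1), small(z), wooden(item1), small(item1).
Round 2 — (5), (6), (9), (14), derive closed(z), flagged(item1), locked(z), mammal(item1).
Round 3 — (8), derive has_feathers(item1).
Round 4 — (3), derive metal(item1).
Round 5 — (4), derive stale(item1).
stale(item1) first appears in round 5.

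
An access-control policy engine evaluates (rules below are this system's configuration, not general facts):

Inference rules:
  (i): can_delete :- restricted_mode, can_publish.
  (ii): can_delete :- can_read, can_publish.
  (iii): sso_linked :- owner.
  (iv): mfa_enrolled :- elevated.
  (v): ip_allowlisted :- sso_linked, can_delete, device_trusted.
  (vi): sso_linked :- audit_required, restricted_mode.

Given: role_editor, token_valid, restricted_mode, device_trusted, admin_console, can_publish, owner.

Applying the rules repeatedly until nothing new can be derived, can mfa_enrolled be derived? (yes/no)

no

Round 1 fires (i), (iii), giving can_delete, sso_linked.
Round 2 fires (v), giving ip_allowlisted.
Fixed point reached. mfa_enrolled is concluded only by (iv); (iv) needs elevated (never derived).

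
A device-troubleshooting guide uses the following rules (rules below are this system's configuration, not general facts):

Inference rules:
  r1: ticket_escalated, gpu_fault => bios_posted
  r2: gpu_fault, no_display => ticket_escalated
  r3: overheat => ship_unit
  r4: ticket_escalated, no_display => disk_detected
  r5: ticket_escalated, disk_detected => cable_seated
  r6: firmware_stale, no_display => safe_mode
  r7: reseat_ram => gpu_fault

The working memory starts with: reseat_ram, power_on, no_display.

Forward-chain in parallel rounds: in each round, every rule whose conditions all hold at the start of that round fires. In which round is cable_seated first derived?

4

Round 1: r7 [reseat_ram => gpu_fault]. Adds gpu_fault.
Round 2: r2 [gpu_fault, no_display => ticket_escalated]. Adds ticket_escalated.
Round 3: r1 [ticket_escalated, gpu_fault => bios_posted]; r4 [ticket_escalated, no_display => disk_detected]. Adds bios_posted, disk_detected.
Round 4: r5 [ticket_escalated, disk_detected => cable_seated]. Adds cable_seated.
cable_seated first appears in round 4.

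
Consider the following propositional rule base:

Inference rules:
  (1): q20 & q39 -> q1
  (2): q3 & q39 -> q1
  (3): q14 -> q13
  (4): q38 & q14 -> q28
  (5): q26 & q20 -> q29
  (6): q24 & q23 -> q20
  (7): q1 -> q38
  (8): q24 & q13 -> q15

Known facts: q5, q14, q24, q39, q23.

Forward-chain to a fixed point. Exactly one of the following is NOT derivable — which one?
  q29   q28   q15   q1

q29

Round 1: (3) [q14 -> q13]; (6) [q24 & q23 -> q20]. Adds q13, q20.
Round 2: (1) [q20 & q39 -> q1]; (8) [q24 & q13 -> q15]. Adds q1, q15.
Round 3: (7) [q1 -> q38]. Adds q38.
Round 4: (4) [q38 & q14 -> q28]. Adds q28.
Derived: q28 (round 4), q1 (round 2), q15 (round 2). q29 never appears in any round.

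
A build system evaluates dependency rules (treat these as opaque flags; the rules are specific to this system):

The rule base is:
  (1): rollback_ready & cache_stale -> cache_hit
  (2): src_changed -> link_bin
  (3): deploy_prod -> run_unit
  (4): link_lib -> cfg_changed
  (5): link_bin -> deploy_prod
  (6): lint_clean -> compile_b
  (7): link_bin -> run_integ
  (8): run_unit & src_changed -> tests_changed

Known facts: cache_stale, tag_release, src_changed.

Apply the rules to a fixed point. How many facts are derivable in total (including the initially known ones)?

8

[1] (2) [src_changed -> link_bin]. ⇒ new: link_bin.
[2] (5) [link_bin -> deploy_prod]; (7) [link_bin -> run_integ]. ⇒ new: deploy_prod, run_integ.
[3] (3) [deploy_prod -> run_unit]. ⇒ new: run_unit.
[4] (8) [run_unit & src_changed -> tests_changed]. ⇒ new: tests_changed.
Closure: {cache_stale, deploy_prod, link_bin, run_integ, run_unit, src_changed, tag_release, tests_changed} — 8 facts.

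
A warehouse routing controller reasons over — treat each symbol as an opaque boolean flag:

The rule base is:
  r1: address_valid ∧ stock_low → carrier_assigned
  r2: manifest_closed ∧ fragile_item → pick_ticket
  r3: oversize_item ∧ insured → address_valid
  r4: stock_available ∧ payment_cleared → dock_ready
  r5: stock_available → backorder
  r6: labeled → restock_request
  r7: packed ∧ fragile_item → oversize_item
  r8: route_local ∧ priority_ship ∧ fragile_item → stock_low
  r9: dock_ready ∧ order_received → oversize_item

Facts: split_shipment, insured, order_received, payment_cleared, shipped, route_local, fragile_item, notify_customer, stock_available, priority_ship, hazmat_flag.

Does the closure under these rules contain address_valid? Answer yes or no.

Round 1: r4 [stock_available ∧ payment_cleared → dock_ready]; r5 [stock_available → backorder]; r8 [route_local ∧ priority_ship ∧ fragile_item → stock_low]. Adds dock_ready, backorder, stock_low.
Round 2: r9 [dock_ready ∧ order_received → oversize_item]. Adds oversize_item.
Round 3: r3 [oversize_item ∧ insured → address_valid]. Adds address_valid.
Round 4: r1 [address_valid ∧ stock_low → carrier_assigned]. Adds carrier_assigned.
address_valid appears in round 3, so it is derivable.

yes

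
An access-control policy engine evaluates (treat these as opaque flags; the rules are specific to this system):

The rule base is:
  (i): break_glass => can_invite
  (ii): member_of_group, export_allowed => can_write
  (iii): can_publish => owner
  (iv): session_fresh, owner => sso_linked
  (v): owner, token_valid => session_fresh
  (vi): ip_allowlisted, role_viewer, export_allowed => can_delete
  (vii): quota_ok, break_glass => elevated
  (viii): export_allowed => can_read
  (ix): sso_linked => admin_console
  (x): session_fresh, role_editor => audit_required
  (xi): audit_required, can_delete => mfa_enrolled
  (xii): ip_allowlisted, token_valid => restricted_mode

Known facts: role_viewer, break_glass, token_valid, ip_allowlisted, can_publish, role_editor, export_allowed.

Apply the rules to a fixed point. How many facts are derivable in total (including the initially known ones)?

17

Round 1: (i) [break_glass => can_invite]; (iii) [can_publish => owner]; (vi) [ip_allowlisted, role_viewer, export_allowed => can_delete]; (viii) [export_allowed => can_read]; (xii) [ip_allowlisted, token_valid => restricted_mode]. New: can_invite, owner, can_delete, can_read, restricted_mode.
Round 2: (v) [owner, token_valid => session_fresh]. New: session_fresh.
Round 3: (iv) [session_fresh, owner => sso_linked]; (x) [session_fresh, role_editor => audit_required]. New: sso_linked, audit_required.
Round 4: (ix) [sso_linked => admin_console]; (xi) [audit_required, can_delete => mfa_enrolled]. New: admin_console, mfa_enrolled.
Closure: {admin_console, audit_required, break_glass, can_delete, can_invite, can_publish, can_read, export_allowed, ip_allowlisted, mfa_enrolled, owner, restricted_mode, role_editor, role_viewer, session_fresh, sso_linked, token_valid} — 17 facts.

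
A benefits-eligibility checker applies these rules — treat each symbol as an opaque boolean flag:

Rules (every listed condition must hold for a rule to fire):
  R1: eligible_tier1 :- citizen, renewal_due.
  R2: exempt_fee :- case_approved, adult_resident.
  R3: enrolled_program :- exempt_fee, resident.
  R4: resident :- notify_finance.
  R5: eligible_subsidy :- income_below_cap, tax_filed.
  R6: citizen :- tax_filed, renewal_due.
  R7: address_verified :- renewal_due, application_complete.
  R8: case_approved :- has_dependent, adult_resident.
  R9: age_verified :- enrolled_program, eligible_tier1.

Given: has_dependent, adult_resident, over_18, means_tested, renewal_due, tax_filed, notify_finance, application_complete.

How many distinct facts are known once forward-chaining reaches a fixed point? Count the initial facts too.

Round 1: R4 [resident :- notify_finance.]; R6 [citizen :- tax_filed, renewal_due.]; R7 [address_verified :- renewal_due, application_complete.]; R8 [case_approved :- has_dependent, adult_resident.]. New: resident, citizen, address_verified, case_approved.
Round 2: R1 [eligible_tier1 :- citizen, renewal_due.]; R2 [exempt_fee :- case_approved, adult_resident.]. New: eligible_tier1, exempt_fee.
Round 3: R3 [enrolled_program :- exempt_fee, resident.]. New: enrolled_program.
Round 4: R9 [age_verified :- enrolled_program, eligible_tier1.]. New: age_verified.
Closure: {address_verified, adult_resident, age_verified, application_complete, case_approved, citizen, eligible_tier1, enrolled_program, exempt_fee, has_dependent, means_tested, notify_finance, over_18, renewal_due, resident, tax_filed} — 16 facts.

16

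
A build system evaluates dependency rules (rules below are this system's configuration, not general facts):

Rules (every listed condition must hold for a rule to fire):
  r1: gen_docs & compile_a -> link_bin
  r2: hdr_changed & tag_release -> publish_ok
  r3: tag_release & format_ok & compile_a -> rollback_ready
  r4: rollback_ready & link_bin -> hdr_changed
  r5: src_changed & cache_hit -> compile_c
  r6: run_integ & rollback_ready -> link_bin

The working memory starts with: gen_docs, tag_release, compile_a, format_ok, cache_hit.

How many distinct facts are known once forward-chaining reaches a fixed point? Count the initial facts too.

[1] r1 [gen_docs & compile_a -> link_bin]; r3 [tag_release & format_ok & compile_a -> rollback_ready]. ⇒ new: link_bin, rollback_ready.
[2] r4 [rollback_ready & link_bin -> hdr_changed]. ⇒ new: hdr_changed.
[3] r2 [hdr_changed & tag_release -> publish_ok]. ⇒ new: publish_ok.
Closure: {cache_hit, compile_a, format_ok, gen_docs, hdr_changed, link_bin, publish_ok, rollback_ready, tag_release} — 9 facts.

9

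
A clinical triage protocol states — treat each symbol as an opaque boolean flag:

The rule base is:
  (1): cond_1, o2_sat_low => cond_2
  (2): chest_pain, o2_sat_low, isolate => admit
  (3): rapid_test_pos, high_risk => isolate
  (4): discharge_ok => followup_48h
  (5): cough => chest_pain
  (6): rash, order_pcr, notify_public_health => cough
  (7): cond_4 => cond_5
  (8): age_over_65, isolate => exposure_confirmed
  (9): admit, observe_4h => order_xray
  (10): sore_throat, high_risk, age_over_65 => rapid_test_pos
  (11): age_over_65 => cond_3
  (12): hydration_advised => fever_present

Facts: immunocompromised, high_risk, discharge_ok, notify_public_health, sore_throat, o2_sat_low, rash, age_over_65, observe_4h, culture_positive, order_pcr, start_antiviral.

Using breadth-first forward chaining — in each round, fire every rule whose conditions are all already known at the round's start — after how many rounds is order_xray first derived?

Round 1: (4) [discharge_ok => followup_48h]; (6) [rash, order_pcr, notify_public_health => cough]; (10) [sore_throat, high_risk, age_over_65 => rapid_test_pos]; (11) [age_over_65 => cond_3]. New: followup_48h, cough, rapid_test_pos, cond_3.
Round 2: (3) [rapid_test_pos, high_risk => isolate]; (5) [cough => chest_pain]. New: isolate, chest_pain.
Round 3: (2) [chest_pain, o2_sat_low, isolate => admit]; (8) [age_over_65, isolate => exposure_confirmed]. New: admit, exposure_confirmed.
Round 4: (9) [admit, observe_4h => order_xray]. New: order_xray.
order_xray first appears in round 4.

4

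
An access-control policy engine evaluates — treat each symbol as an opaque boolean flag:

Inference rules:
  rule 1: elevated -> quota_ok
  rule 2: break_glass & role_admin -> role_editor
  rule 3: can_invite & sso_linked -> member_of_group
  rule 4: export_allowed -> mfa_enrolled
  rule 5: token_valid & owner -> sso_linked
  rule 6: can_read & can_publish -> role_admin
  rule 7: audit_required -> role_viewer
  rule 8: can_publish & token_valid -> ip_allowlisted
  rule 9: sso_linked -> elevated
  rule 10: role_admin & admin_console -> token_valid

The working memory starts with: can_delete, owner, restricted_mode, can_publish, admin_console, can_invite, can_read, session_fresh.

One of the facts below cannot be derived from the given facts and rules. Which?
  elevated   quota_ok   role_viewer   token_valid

[1] rule 6 [can_read & can_publish -> role_admin]. ⇒ new: role_admin.
[2] rule 10 [role_admin & admin_console -> token_valid]. ⇒ new: token_valid.
[3] rule 5 [token_valid & owner -> sso_linked]; rule 8 [can_publish & token_valid -> ip_allowlisted]. ⇒ new: sso_linked, ip_allowlisted.
[4] rule 3 [can_invite & sso_linked -> member_of_group]; rule 9 [sso_linked -> elevated]. ⇒ new: member_of_group, elevated.
[5] rule 1 [elevated -> quota_ok]. ⇒ new: quota_ok.
Derived: token_valid (round 2), quota_ok (round 5), elevated (round 4). role_viewer never appears in any round.

role_viewer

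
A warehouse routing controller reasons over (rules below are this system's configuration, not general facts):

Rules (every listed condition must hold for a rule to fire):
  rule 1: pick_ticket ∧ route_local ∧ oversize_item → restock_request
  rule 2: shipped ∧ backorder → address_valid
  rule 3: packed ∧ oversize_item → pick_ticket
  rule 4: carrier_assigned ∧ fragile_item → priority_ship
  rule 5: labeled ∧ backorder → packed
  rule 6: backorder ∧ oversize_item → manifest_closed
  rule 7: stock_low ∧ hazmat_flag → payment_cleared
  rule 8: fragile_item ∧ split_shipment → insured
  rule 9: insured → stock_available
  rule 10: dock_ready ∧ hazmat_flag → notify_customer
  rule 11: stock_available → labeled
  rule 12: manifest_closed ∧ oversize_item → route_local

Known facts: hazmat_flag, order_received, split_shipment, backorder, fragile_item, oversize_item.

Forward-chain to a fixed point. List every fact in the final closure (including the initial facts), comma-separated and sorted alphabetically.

backorder, fragile_item, hazmat_flag, insured, labeled, manifest_closed, order_received, oversize_item, packed, pick_ticket, restock_request, route_local, split_shipment, stock_available

[1] rule 6 [backorder ∧ oversize_item → manifest_closed]; rule 8 [fragile_item ∧ split_shipment → insured]. ⇒ new: manifest_closed, insured.
[2] rule 9 [insured → stock_available]; rule 12 [manifest_closed ∧ oversize_item → route_local]. ⇒ new: stock_available, route_local.
[3] rule 11 [stock_available → labeled]. ⇒ new: labeled.
[4] rule 5 [labeled ∧ backorder → packed]. ⇒ new: packed.
[5] rule 3 [packed ∧ oversize_item → pick_ticket]. ⇒ new: pick_ticket.
[6] rule 1 [pick_ticket ∧ route_local ∧ oversize_item → restock_request]. ⇒ new: restock_request.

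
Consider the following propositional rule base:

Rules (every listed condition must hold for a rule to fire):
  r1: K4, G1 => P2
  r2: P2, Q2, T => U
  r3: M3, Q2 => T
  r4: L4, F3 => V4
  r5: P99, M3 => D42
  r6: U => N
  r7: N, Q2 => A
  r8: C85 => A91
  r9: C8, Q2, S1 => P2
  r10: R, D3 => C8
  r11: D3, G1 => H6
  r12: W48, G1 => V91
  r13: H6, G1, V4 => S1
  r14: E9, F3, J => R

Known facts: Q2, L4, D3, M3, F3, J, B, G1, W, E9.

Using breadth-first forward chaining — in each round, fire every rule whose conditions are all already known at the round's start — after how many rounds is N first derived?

5

Round 1: r3 [M3, Q2 => T]; r4 [L4, F3 => V4]; r11 [D3, G1 => H6]; r14 [E9, F3, J => R]. New: T, V4, H6, R.
Round 2: r10 [R, D3 => C8]; r13 [H6, G1, V4 => S1]. New: C8, S1.
Round 3: r9 [C8, Q2, S1 => P2]. New: P2.
Round 4: r2 [P2, Q2, T => U]. New: U.
Round 5: r6 [U => N]. New: N.
N first appears in round 5.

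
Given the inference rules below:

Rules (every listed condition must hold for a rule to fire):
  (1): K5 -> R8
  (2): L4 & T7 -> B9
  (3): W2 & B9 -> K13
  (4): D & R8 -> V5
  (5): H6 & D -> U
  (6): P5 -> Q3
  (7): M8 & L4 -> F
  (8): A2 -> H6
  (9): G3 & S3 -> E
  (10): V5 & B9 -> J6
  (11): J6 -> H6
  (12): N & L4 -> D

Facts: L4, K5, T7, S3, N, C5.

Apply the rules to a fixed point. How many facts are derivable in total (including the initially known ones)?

Round 1 — (1), (2), (12), derive R8, B9, D.
Round 2 — (4), derive V5.
Round 3 — (10), derive J6.
Round 4 — (11), derive H6.
Round 5 — (5), derive U.
Closure: {B9, C5, D, H6, J6, K5, L4, N, R8, S3, T7, U, V5} — 13 facts.

13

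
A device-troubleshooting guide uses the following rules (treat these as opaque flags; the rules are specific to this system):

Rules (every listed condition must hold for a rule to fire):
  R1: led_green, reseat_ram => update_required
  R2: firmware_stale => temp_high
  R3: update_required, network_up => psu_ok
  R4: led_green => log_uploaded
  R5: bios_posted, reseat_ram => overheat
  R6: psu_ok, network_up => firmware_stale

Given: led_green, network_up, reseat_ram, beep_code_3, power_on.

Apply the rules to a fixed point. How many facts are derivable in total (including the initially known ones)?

Round 1 fires R1, R4, giving update_required, log_uploaded.
Round 2 fires R3, giving psu_ok.
Round 3 fires R6, giving firmware_stale.
Round 4 fires R2, giving temp_high.
Closure: {beep_code_3, firmware_stale, led_green, log_uploaded, network_up, power_on, psu_ok, reseat_ram, temp_high, update_required} — 10 facts.

10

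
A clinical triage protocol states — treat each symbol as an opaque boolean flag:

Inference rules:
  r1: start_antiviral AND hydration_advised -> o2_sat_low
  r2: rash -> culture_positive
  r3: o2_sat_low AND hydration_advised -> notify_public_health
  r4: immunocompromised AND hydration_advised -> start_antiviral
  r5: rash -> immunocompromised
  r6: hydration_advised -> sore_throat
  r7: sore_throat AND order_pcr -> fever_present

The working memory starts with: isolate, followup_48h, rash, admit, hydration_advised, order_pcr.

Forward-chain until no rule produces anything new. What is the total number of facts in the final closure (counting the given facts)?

13

[1] r2 [rash -> culture_positive]; r5 [rash -> immunocompromised]; r6 [hydration_advised -> sore_throat]. ⇒ new: culture_positive, immunocompromised, sore_throat.
[2] r4 [immunocompromised AND hydration_advised -> start_antiviral]; r7 [sore_throat AND order_pcr -> fever_present]. ⇒ new: start_antiviral, fever_present.
[3] r1 [start_antiviral AND hydration_advised -> o2_sat_low]. ⇒ new: o2_sat_low.
[4] r3 [o2_sat_low AND hydration_advised -> notify_public_health]. ⇒ new: notify_public_health.
Closure: {admit, culture_positive, fever_present, followup_48h, hydration_advised, immunocompromised, isolate, notify_public_health, o2_sat_low, order_pcr, rash, sore_throat, start_antiviral} — 13 facts.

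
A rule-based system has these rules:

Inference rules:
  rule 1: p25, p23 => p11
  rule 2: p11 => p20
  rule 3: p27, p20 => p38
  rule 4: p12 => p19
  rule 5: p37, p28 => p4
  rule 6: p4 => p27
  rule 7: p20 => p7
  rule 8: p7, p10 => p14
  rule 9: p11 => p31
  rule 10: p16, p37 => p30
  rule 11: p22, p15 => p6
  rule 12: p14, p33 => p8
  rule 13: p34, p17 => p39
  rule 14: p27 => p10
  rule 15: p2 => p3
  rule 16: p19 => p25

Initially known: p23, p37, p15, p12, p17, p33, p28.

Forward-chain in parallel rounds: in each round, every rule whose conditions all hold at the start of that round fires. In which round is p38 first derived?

[1] rule 4 [p12 => p19]; rule 5 [p37, p28 => p4]. ⇒ new: p19, p4.
[2] rule 6 [p4 => p27]; rule 16 [p19 => p25]. ⇒ new: p27, p25.
[3] rule 1 [p25, p23 => p11]; rule 14 [p27 => p10]. ⇒ new: p11, p10.
[4] rule 2 [p11 => p20]; rule 9 [p11 => p31]. ⇒ new: p20, p31.
[5] rule 3 [p27, p20 => p38]; rule 7 [p20 => p7]. ⇒ new: p38, p7.
p38 first appears in round 5.

5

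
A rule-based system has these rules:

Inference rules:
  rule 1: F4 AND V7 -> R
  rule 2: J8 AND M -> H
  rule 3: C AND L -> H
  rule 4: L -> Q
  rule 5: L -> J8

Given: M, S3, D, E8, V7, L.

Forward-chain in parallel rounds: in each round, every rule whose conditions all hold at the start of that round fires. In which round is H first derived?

Round 1 fires rule 4, rule 5, giving Q, J8.
Round 2 fires rule 2, giving H.
H first appears in round 2.

2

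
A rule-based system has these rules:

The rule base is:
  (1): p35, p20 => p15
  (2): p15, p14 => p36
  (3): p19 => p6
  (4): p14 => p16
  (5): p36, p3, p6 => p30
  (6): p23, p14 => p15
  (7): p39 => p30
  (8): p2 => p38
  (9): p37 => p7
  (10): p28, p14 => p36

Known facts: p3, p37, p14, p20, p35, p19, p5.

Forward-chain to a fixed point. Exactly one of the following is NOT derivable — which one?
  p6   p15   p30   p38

Round 1: (1) [p35, p20 => p15]; (3) [p19 => p6]; (4) [p14 => p16]; (9) [p37 => p7]. Adds p15, p6, p16, p7.
Round 2: (2) [p15, p14 => p36]. Adds p36.
Round 3: (5) [p36, p3, p6 => p30]. Adds p30.
Derived: p6 (round 1), p30 (round 3), p15 (round 1). p38 never appears in any round.

p38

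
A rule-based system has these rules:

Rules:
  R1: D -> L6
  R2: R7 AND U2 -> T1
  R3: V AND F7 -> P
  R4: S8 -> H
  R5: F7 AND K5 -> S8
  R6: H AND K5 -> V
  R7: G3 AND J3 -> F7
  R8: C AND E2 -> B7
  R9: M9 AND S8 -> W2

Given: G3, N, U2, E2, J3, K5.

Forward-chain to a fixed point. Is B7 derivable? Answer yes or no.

Round 1: R7 [G3 AND J3 -> F7]. New: F7.
Round 2: R5 [F7 AND K5 -> S8]. New: S8.
Round 3: R4 [S8 -> H]. New: H.
Round 4: R6 [H AND K5 -> V]. New: V.
Round 5: R3 [V AND F7 -> P]. New: P.
Fixed point reached. B7 is concluded only by R8; R8 needs C (never derived).

no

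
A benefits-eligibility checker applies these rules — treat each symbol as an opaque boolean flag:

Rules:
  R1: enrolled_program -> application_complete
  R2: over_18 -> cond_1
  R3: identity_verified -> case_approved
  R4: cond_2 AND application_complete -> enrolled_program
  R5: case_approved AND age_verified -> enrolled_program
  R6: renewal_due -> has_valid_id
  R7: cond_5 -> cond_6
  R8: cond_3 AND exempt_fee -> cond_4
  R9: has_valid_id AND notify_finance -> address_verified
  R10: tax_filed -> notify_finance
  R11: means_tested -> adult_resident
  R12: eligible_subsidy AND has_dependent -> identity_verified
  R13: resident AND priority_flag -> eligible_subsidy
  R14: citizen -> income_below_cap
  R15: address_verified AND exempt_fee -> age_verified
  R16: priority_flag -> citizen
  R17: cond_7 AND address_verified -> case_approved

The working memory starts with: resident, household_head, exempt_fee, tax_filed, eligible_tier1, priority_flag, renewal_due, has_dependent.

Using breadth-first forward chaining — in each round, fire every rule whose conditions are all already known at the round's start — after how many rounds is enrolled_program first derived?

4

Round 1: R6 [renewal_due -> has_valid_id]; R10 [tax_filed -> notify_finance]; R13 [resident AND priority_flag -> eligible_subsidy]; R16 [priority_flag -> citizen]. New: has_valid_id, notify_finance, eligible_subsidy, citizen.
Round 2: R9 [has_valid_id AND notify_finance -> address_verified]; R12 [eligible_subsidy AND has_dependent -> identity_verified]; R14 [citizen -> income_below_cap]. New: address_verified, identity_verified, income_below_cap.
Round 3: R3 [identity_verified -> case_approved]; R15 [address_verified AND exempt_fee -> age_verified]. New: case_approved, age_verified.
Round 4: R5 [case_approved AND age_verified -> enrolled_program]. New: enrolled_program.
enrolled_program first appears in round 4.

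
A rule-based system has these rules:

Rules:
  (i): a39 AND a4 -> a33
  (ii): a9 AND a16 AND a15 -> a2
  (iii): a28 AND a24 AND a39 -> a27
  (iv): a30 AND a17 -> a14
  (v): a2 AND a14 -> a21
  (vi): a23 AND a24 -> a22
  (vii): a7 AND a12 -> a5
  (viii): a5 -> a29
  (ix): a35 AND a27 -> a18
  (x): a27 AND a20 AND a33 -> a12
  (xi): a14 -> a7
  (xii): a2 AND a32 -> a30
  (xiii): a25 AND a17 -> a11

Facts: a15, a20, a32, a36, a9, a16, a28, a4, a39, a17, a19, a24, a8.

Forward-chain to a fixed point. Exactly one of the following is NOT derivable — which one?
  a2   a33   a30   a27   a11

a11

Round 1 fires (i), (ii), (iii), giving a33, a2, a27.
Round 2 fires (x), (xii), giving a12, a30.
Round 3 fires (iv), giving a14.
Round 4 fires (v), (xi), giving a21, a7.
Round 5 fires (vii), giving a5.
Round 6 fires (viii), giving a29.
Derived: a33 (round 1), a30 (round 2), a27 (round 1), a2 (round 1). a11 never appears in any round.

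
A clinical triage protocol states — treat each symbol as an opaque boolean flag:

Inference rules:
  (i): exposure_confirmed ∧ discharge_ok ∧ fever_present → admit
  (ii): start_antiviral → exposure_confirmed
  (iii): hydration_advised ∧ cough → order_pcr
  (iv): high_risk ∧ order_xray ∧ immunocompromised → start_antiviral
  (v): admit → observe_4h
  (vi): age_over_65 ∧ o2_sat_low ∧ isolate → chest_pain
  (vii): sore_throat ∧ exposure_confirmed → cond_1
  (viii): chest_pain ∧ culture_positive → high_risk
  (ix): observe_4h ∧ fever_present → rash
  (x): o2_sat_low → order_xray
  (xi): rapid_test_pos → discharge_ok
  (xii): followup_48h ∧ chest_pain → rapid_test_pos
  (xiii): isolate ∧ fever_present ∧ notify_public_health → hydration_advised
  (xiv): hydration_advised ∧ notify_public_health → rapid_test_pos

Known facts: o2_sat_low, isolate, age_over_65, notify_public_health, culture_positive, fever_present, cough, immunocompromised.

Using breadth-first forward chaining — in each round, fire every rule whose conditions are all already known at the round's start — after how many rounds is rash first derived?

[1] (vi) [age_over_65 ∧ o2_sat_low ∧ isolate → chest_pain]; (x) [o2_sat_low → order_xray]; (xiii) [isolate ∧ fever_present ∧ notify_public_health → hydration_advised]. ⇒ new: chest_pain, order_xray, hydration_advised.
[2] (iii) [hydration_advised ∧ cough → order_pcr]; (viii) [chest_pain ∧ culture_positive → high_risk]; (xiv) [hydration_advised ∧ notify_public_health → rapid_test_pos]. ⇒ new: order_pcr, high_risk, rapid_test_pos.
[3] (iv) [high_risk ∧ order_xray ∧ immunocompromised → start_antiviral]; (xi) [rapid_test_pos → discharge_ok]. ⇒ new: start_antiviral, discharge_ok.
[4] (ii) [start_antiviral → exposure_confirmed]. ⇒ new: exposure_confirmed.
[5] (i) [exposure_confirmed ∧ discharge_ok ∧ fever_present → admit]. ⇒ new: admit.
[6] (v) [admit → observe_4h]. ⇒ new: observe_4h.
[7] (ix) [observe_4h ∧ fever_present → rash]. ⇒ new: rash.
rash first appears in round 7.

7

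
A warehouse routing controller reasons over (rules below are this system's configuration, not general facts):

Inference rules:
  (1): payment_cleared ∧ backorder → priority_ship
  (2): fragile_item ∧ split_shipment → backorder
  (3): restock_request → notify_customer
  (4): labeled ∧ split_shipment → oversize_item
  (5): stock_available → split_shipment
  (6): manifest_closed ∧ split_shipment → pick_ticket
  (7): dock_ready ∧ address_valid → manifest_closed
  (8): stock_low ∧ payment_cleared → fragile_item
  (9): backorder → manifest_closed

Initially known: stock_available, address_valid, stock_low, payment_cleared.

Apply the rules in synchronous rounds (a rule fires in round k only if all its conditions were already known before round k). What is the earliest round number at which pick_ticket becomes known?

Round 1: (5) [stock_available → split_shipment]; (8) [stock_low ∧ payment_cleared → fragile_item]. Adds split_shipment, fragile_item.
Round 2: (2) [fragile_item ∧ split_shipment → backorder]. Adds backorder.
Round 3: (1) [payment_cleared ∧ backorder → priority_ship]; (9) [backorder → manifest_closed]. Adds priority_ship, manifest_closed.
Round 4: (6) [manifest_closed ∧ split_shipment → pick_ticket]. Adds pick_ticket.
pick_ticket first appears in round 4.

4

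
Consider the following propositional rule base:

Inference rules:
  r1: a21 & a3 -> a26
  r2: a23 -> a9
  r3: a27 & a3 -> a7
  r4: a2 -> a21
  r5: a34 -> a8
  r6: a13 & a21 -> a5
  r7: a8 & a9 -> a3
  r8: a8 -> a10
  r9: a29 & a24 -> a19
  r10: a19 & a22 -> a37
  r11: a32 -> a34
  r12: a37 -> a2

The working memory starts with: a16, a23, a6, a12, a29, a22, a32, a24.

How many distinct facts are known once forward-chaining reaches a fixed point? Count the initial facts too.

18

Round 1 — r2, r9, r11, derive a9, a19, a34.
Round 2 — r5, r10, derive a8, a37.
Round 3 — r7, r8, r12, derive a3, a10, a2.
Round 4 — r4, derive a21.
Round 5 — r1, derive a26.
Closure: {a10, a12, a16, a19, a2, a21, a22, a23, a24, a26, a29, a3, a32, a34, a37, a6, a8, a9} — 18 facts.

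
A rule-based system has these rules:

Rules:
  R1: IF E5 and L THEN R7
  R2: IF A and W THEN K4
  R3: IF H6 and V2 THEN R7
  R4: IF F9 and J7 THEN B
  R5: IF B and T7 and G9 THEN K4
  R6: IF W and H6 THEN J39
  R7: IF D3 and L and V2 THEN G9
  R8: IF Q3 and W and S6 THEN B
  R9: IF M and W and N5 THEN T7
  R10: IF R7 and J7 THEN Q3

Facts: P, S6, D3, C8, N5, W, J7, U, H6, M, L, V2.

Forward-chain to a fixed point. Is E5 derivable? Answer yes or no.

Round 1 fires R3, R6, R7, R9, giving R7, J39, G9, T7.
Round 2 fires R10, giving Q3.
Round 3 fires R8, giving B.
Round 4 fires R5, giving K4.
Fixed point reached. No rule has E5 as a consequent, and it is not given.

no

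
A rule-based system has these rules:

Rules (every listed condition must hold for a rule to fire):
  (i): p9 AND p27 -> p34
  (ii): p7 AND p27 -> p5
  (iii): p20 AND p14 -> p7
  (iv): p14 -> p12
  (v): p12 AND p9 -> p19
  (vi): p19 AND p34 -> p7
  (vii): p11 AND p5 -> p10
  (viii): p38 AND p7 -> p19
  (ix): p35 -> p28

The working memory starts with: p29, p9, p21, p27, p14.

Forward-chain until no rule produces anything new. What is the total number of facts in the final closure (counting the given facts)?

10

Round 1: (i) [p9 AND p27 -> p34]; (iv) [p14 -> p12]. Adds p34, p12.
Round 2: (v) [p12 AND p9 -> p19]. Adds p19.
Round 3: (vi) [p19 AND p34 -> p7]. Adds p7.
Round 4: (ii) [p7 AND p27 -> p5]. Adds p5.
Closure: {p12, p14, p19, p21, p27, p29, p34, p5, p7, p9} — 10 facts.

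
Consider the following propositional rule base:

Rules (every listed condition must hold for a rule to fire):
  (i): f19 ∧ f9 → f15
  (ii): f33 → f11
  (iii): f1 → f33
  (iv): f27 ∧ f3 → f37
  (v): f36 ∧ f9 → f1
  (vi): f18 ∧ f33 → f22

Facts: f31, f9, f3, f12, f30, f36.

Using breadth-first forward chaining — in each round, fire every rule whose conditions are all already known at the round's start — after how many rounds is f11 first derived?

Round 1: (v) [f36 ∧ f9 → f1]. New: f1.
Round 2: (iii) [f1 → f33]. New: f33.
Round 3: (ii) [f33 → f11]. New: f11.
f11 first appears in round 3.

3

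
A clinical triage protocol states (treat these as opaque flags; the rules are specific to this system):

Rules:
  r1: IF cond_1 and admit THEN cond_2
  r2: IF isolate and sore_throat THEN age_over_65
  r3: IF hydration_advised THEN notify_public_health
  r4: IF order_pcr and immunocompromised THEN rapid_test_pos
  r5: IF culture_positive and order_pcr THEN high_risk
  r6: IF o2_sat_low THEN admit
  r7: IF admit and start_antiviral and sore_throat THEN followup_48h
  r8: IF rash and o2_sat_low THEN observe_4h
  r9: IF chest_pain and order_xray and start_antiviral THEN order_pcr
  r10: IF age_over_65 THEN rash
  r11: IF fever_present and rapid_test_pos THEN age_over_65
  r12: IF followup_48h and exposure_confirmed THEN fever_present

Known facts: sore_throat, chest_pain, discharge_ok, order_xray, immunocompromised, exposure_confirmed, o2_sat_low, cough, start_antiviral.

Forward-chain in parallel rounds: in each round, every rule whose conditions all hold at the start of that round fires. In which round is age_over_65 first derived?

4

[1] r6 [IF o2_sat_low THEN admit]; r9 [IF chest_pain and order_xray and start_antiviral THEN order_pcr]. ⇒ new: admit, order_pcr.
[2] r4 [IF order_pcr and immunocompromised THEN rapid_test_pos]; r7 [IF admit and start_antiviral and sore_throat THEN followup_48h]. ⇒ new: rapid_test_pos, followup_48h.
[3] r12 [IF followup_48h and exposure_confirmed THEN fever_present]. ⇒ new: fever_present.
[4] r11 [IF fever_present and rapid_test_pos THEN age_over_65]. ⇒ new: age_over_65.
age_over_65 first appears in round 4.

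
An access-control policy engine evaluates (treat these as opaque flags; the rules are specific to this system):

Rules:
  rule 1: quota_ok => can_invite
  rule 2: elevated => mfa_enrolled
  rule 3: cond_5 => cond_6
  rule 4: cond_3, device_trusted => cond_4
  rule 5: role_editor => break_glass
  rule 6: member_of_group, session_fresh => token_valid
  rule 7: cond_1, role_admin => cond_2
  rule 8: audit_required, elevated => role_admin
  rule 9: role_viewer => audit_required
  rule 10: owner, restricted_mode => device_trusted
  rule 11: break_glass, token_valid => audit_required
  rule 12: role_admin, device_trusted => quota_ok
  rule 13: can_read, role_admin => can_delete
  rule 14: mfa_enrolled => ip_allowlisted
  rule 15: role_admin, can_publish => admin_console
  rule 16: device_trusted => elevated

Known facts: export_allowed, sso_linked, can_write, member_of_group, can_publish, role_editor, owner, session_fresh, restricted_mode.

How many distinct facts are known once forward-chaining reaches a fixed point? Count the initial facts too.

Round 1: rule 5 [role_editor => break_glass]; rule 6 [member_of_group, session_fresh => token_valid]; rule 10 [owner, restricted_mode => device_trusted]. New: break_glass, token_valid, device_trusted.
Round 2: rule 11 [break_glass, token_valid => audit_required]; rule 16 [device_trusted => elevated]. New: audit_required, elevated.
Round 3: rule 2 [elevated => mfa_enrolled]; rule 8 [audit_required, elevated => role_admin]. New: mfa_enrolled, role_admin.
Round 4: rule 12 [role_admin, device_trusted => quota_ok]; rule 14 [mfa_enrolled => ip_allowlisted]; rule 15 [role_admin, can_publish => admin_console]. New: quota_ok, ip_allowlisted, admin_console.
Round 5: rule 1 [quota_ok => can_invite]. New: can_invite.
Closure: {admin_console, audit_required, break_glass, can_invite, can_publish, can_write, device_trusted, elevated, export_allowed, ip_allowlisted, member_of_group, mfa_enrolled, owner, quota_ok, restricted_mode, role_admin, role_editor, session_fresh, sso_linked, token_valid} — 20 facts.

20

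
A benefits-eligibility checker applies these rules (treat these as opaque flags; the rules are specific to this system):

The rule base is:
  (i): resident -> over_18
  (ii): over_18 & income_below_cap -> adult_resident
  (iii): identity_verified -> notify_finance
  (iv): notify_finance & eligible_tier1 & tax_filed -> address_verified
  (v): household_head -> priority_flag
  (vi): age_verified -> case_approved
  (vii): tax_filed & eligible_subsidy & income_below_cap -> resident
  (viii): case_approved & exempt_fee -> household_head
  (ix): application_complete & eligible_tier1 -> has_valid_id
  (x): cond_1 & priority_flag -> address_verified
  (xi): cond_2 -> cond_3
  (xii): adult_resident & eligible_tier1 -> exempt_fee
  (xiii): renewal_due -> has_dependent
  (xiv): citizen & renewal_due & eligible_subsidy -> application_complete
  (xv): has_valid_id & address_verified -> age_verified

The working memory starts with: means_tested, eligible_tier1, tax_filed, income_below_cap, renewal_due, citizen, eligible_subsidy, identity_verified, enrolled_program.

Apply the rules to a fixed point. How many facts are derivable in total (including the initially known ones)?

22

Round 1 — (iii), (vii), (xiii), (xiv), derive notify_finance, resident, has_dependent, application_complete.
Round 2 — (i), (iv), (ix), derive over_18, address_verified, has_valid_id.
Round 3 — (ii), (xv), derive adult_resident, age_verified.
Round 4 — (vi), (xii), derive case_approved, exempt_fee.
Round 5 — (viii), derive household_head.
Round 6 — (v), derive priority_flag.
Closure: {address_verified, adult_resident, age_verified, application_complete, case_approved, citizen, eligible_subsidy, eligible_tier1, enrolled_program, exempt_fee, has_dependent, has_valid_id, household_head, identity_verified, income_below_cap, means_tested, notify_finance, over_18, priority_flag, renewal_due, resident, tax_filed} — 22 facts.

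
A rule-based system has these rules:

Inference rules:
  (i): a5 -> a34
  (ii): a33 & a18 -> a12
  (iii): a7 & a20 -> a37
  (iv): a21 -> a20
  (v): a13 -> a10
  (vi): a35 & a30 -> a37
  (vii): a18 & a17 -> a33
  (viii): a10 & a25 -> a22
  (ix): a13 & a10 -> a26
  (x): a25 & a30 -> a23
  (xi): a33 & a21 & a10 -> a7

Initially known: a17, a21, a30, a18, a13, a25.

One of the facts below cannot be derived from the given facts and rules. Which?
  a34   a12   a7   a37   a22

a34

Round 1: (iv) [a21 -> a20]; (v) [a13 -> a10]; (vii) [a18 & a17 -> a33]; (x) [a25 & a30 -> a23]. New: a20, a10, a33, a23.
Round 2: (ii) [a33 & a18 -> a12]; (viii) [a10 & a25 -> a22]; (ix) [a13 & a10 -> a26]; (xi) [a33 & a21 & a10 -> a7]. New: a12, a22, a26, a7.
Round 3: (iii) [a7 & a20 -> a37]. New: a37.
Derived: a12 (round 2), a7 (round 2), a22 (round 2), a37 (round 3). a34 never appears in any round.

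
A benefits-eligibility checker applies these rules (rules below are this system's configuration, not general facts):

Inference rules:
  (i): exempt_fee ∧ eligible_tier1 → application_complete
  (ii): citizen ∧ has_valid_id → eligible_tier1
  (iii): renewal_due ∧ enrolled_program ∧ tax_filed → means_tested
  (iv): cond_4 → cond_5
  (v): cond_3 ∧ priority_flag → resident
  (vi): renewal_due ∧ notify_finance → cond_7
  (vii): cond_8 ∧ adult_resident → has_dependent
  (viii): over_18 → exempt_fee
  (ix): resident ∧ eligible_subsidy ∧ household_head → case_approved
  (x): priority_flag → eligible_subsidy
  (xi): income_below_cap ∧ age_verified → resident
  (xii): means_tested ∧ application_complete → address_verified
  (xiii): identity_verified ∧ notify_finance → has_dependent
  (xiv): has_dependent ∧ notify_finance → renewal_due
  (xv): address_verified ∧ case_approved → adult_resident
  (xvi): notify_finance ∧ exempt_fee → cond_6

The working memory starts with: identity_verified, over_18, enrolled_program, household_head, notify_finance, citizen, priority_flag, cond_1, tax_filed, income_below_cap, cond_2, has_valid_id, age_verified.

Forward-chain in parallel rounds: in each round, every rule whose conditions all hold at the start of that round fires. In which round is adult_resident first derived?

Round 1 — (ii), (viii), (x), (xi), (xiii), derive eligible_tier1, exempt_fee, eligible_subsidy, resident, has_dependent.
Round 2 — (i), (ix), (xiv), (xvi), derive application_complete, case_approved, renewal_due, cond_6.
Round 3 — (iii), (vi), derive means_tested, cond_7.
Round 4 — (xii), derive address_verified.
Round 5 — (xv), derive adult_resident.
adult_resident first appears in round 5.

5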